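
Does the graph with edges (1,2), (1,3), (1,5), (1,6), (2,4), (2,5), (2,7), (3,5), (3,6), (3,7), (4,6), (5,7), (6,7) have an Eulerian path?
Yes — and in fact it has an Eulerian circuit (the graph is connected and all 7 vertices have even degree)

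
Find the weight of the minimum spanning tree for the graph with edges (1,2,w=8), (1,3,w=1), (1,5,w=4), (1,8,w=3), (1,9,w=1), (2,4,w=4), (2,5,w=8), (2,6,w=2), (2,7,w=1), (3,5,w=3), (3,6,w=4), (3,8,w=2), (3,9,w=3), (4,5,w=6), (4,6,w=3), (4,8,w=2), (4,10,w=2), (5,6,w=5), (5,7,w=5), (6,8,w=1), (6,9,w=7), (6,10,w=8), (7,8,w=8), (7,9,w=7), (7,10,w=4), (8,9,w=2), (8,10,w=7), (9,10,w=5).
15 (MST edges: (1,3,w=1), (1,9,w=1), (2,6,w=2), (2,7,w=1), (3,5,w=3), (3,8,w=2), (4,8,w=2), (4,10,w=2), (6,8,w=1); sum of weights 1 + 1 + 2 + 1 + 3 + 2 + 2 + 2 + 1 = 15)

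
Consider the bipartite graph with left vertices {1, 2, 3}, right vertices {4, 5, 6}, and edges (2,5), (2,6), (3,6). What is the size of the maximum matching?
2 (matching: (2,5), (3,6); upper bound min(|L|,|R|) = min(3,3) = 3)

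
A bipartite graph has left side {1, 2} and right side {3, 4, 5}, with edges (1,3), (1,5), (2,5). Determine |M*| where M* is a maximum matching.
2 (matching: (1,3), (2,5); upper bound min(|L|,|R|) = min(2,3) = 2)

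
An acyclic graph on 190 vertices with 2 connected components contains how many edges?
188 (Each of the 2 component trees on V_i vertices has V_i - 1 edges; summing gives V - C = 190 - 2 = 188)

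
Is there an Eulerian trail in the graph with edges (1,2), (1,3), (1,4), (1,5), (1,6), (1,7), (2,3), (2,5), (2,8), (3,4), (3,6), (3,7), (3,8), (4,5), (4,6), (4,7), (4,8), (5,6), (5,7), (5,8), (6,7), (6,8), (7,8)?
Yes — and in fact it has an Eulerian circuit (the graph is connected and all 8 vertices have even degree)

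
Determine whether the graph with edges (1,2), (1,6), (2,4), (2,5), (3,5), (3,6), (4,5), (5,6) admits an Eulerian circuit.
No (2 vertices have odd degree: {2, 6}; Eulerian circuit requires 0)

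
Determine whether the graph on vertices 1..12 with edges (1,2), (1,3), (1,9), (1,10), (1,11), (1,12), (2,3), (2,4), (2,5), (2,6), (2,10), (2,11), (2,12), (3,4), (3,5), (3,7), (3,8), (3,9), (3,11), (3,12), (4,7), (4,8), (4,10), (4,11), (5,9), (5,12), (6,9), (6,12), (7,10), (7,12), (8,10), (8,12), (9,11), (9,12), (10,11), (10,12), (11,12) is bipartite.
No (odd cycle of length 3: 12 -> 1 -> 2 -> 12)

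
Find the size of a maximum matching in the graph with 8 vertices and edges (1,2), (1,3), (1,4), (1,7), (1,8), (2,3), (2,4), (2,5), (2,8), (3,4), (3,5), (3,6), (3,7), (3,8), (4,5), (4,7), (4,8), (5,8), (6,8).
4 (matching: (1,7), (2,4), (3,6), (5,8); upper bound floor(n/2) = floor(8/2) = 4)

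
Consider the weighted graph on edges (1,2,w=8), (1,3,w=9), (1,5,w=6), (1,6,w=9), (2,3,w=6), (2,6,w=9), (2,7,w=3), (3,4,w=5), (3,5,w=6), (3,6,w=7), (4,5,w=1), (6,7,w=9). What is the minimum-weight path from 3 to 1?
9 (path: 3 -> 1; weights 9 = 9)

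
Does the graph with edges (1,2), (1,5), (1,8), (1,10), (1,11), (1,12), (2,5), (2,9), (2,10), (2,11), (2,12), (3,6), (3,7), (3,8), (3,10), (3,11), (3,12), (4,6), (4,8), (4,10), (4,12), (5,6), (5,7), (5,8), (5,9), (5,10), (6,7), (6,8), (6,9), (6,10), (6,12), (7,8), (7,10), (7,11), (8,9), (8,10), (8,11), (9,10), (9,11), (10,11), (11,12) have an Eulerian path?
Yes (the graph is connected and exactly 2 vertices have odd degree: {5, 8}; any Eulerian path must start and end at those)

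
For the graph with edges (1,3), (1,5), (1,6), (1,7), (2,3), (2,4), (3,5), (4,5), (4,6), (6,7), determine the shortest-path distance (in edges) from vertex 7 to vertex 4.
2 (path: 7 -> 6 -> 4, 2 edges)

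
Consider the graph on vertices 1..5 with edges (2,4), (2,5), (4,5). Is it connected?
No, it has 3 components: {1}, {2, 4, 5}, {3}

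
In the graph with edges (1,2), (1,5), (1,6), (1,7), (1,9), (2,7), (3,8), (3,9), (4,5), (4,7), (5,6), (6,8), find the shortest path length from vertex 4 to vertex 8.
3 (path: 4 -> 5 -> 6 -> 8, 3 edges)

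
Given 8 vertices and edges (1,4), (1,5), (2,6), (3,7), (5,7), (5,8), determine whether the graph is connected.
No, it has 2 components: {1, 3, 4, 5, 7, 8}, {2, 6}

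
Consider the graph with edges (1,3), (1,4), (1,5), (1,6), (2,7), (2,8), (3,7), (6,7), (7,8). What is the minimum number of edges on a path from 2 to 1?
3 (path: 2 -> 7 -> 3 -> 1, 3 edges)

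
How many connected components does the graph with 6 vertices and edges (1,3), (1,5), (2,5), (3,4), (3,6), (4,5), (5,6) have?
1 (components: {1, 2, 3, 4, 5, 6})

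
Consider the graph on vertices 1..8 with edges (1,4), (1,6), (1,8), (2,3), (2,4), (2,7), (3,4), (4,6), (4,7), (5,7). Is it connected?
Yes (BFS from 1 visits [1, 4, 6, 8, 2, 3, 7, 5] — all 8 vertices reached)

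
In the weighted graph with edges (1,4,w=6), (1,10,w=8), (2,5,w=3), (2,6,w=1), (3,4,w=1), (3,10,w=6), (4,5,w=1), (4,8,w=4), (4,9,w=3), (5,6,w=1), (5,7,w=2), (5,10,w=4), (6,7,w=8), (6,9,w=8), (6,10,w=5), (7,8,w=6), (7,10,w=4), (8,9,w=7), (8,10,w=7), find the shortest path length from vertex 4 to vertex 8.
4 (path: 4 -> 8; weights 4 = 4)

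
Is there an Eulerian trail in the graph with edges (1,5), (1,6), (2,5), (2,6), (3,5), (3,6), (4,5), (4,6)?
Yes — and in fact it has an Eulerian circuit (the graph is connected and all 6 vertices have even degree)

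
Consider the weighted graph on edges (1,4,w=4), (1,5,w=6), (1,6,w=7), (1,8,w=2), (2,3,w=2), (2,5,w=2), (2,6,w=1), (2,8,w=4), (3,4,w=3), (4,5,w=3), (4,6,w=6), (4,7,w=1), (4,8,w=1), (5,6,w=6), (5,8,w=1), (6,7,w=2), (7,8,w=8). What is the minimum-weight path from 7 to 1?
4 (path: 7 -> 4 -> 8 -> 1; weights 1 + 1 + 2 = 4)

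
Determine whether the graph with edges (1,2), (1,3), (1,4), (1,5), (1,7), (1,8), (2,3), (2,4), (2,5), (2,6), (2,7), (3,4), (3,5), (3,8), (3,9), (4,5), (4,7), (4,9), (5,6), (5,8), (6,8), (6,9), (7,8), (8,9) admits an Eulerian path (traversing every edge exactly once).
Yes — and in fact it has an Eulerian circuit (the graph is connected and all 9 vertices have even degree)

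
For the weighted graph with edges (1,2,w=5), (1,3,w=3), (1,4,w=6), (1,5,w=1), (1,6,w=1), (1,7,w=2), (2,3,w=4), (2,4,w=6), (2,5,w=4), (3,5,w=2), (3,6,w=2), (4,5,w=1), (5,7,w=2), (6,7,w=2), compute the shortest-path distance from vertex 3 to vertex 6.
2 (path: 3 -> 6; weights 2 = 2)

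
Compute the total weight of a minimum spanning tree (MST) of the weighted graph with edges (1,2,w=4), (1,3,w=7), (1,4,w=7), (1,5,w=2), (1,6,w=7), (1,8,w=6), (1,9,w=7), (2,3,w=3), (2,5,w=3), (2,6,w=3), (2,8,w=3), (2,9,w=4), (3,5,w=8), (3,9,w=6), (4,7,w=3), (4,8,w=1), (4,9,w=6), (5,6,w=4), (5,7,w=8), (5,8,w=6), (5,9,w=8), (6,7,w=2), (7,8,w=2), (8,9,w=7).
20 (MST edges: (1,5,w=2), (2,3,w=3), (2,5,w=3), (2,8,w=3), (2,9,w=4), (4,8,w=1), (6,7,w=2), (7,8,w=2); sum of weights 2 + 3 + 3 + 3 + 4 + 1 + 2 + 2 = 20)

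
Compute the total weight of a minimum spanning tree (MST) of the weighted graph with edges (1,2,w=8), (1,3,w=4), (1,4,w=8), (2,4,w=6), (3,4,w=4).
14 (MST edges: (1,3,w=4), (2,4,w=6), (3,4,w=4); sum of weights 4 + 6 + 4 = 14)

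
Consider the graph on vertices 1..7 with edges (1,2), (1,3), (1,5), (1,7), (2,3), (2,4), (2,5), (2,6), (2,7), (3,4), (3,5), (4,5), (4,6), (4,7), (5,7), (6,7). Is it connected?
Yes (BFS from 1 visits [1, 2, 3, 5, 7, 4, 6] — all 7 vertices reached)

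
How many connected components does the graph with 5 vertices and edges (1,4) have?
4 (components: {1, 4}, {2}, {3}, {5})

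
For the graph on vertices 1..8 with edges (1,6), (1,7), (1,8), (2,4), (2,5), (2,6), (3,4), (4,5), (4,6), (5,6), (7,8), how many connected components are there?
1 (components: {1, 2, 3, 4, 5, 6, 7, 8})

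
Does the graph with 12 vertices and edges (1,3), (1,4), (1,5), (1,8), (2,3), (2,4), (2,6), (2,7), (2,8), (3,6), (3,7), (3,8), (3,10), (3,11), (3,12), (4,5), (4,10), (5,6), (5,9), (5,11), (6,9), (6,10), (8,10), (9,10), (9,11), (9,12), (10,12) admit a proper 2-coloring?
No (odd cycle of length 3: 4 -> 1 -> 5 -> 4)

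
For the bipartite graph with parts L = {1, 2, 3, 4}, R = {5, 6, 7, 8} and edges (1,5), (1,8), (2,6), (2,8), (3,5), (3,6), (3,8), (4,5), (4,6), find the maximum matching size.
3 (matching: (1,8), (2,6), (3,5); upper bound min(|L|,|R|) = min(4,4) = 4)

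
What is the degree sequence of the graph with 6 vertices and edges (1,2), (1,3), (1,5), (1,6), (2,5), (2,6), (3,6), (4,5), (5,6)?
[4, 4, 4, 3, 2, 1] (degrees: deg(1)=4, deg(2)=3, deg(3)=2, deg(4)=1, deg(5)=4, deg(6)=4)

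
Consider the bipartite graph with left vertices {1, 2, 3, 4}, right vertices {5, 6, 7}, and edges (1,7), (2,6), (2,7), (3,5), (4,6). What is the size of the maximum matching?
3 (matching: (1,7), (2,6), (3,5); upper bound min(|L|,|R|) = min(4,3) = 3)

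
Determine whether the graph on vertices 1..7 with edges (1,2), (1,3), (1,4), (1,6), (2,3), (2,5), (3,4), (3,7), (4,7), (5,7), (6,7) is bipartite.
No (odd cycle of length 3: 2 -> 1 -> 3 -> 2)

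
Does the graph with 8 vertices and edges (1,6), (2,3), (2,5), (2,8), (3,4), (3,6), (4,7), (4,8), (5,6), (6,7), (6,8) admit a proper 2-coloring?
Yes. Partition: {1, 3, 5, 7, 8}, {2, 4, 6}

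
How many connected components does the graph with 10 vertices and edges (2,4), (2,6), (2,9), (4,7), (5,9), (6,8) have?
4 (components: {1}, {2, 4, 5, 6, 7, 8, 9}, {3}, {10})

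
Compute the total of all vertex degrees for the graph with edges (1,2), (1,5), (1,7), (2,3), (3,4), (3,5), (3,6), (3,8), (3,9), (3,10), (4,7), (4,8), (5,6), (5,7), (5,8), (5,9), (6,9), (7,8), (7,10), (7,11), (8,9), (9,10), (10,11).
46 (handshake: sum of degrees = 2|E| = 2 x 23 = 46)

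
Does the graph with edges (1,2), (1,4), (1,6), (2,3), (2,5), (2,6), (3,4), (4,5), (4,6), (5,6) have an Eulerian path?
Yes (the graph is connected and exactly 2 vertices have odd degree: {1, 5}; any Eulerian path must start and end at those)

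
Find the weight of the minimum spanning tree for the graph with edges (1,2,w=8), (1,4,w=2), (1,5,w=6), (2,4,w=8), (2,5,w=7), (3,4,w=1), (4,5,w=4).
14 (MST edges: (1,4,w=2), (2,5,w=7), (3,4,w=1), (4,5,w=4); sum of weights 2 + 7 + 1 + 4 = 14)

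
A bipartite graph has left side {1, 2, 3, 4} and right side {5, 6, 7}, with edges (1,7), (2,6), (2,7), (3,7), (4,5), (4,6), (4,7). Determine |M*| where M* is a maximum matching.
3 (matching: (1,7), (2,6), (4,5); upper bound min(|L|,|R|) = min(4,3) = 3)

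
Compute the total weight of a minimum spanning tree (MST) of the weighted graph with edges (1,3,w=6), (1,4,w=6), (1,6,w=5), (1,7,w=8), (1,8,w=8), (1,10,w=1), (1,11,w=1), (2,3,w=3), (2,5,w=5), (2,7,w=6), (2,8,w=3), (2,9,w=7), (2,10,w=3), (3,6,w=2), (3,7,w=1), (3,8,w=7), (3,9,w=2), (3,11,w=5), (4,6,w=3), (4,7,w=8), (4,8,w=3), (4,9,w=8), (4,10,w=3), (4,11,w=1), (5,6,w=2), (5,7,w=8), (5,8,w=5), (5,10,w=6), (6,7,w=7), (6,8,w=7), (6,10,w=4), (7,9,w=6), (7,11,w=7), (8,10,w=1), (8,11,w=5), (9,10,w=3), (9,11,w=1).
15 (MST edges: (1,10,w=1), (1,11,w=1), (2,3,w=3), (3,6,w=2), (3,7,w=1), (3,9,w=2), (4,11,w=1), (5,6,w=2), (8,10,w=1), (9,11,w=1); sum of weights 1 + 1 + 3 + 2 + 1 + 2 + 1 + 2 + 1 + 1 = 15)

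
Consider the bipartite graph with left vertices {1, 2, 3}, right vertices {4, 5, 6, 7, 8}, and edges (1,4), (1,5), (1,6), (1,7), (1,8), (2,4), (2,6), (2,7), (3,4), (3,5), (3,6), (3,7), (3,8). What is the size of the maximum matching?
3 (matching: (1,8), (2,7), (3,6); upper bound min(|L|,|R|) = min(3,5) = 3)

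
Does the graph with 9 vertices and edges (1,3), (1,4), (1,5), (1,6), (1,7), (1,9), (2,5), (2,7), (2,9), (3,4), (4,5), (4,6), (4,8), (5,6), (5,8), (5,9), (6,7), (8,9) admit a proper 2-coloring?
No (odd cycle of length 3: 7 -> 1 -> 6 -> 7)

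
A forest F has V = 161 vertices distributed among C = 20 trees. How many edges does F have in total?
141 (Each of the 20 component trees on V_i vertices has V_i - 1 edges; summing gives V - C = 161 - 20 = 141)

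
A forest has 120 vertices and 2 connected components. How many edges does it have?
118 (Each of the 2 component trees on V_i vertices has V_i - 1 edges; summing gives V - C = 120 - 2 = 118)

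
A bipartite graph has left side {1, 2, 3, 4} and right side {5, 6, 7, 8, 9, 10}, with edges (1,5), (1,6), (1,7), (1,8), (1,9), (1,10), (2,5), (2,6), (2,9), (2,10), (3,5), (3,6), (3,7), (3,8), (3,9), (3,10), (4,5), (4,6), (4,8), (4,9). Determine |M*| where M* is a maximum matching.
4 (matching: (1,10), (2,9), (3,7), (4,8); upper bound min(|L|,|R|) = min(4,6) = 4)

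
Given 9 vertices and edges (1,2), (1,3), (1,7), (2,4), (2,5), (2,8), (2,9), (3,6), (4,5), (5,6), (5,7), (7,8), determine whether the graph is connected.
Yes (BFS from 1 visits [1, 2, 3, 7, 4, 5, 8, 9, 6] — all 9 vertices reached)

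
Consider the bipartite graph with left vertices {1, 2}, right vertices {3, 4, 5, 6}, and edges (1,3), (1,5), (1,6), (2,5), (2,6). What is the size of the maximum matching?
2 (matching: (1,6), (2,5); upper bound min(|L|,|R|) = min(2,4) = 2)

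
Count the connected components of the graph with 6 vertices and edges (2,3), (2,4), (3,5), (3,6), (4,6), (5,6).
2 (components: {1}, {2, 3, 4, 5, 6})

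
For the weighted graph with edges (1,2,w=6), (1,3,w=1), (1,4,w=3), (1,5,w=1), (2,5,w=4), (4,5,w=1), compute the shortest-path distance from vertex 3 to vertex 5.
2 (path: 3 -> 1 -> 5; weights 1 + 1 = 2)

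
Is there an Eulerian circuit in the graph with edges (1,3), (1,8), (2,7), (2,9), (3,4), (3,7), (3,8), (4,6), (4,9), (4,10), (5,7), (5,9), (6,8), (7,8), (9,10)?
Yes (the graph is connected and all 10 vertices have even degree)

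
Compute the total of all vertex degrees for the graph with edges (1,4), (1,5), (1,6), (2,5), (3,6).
10 (handshake: sum of degrees = 2|E| = 2 x 5 = 10)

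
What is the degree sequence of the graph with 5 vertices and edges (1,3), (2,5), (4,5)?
[2, 1, 1, 1, 1] (degrees: deg(1)=1, deg(2)=1, deg(3)=1, deg(4)=1, deg(5)=2)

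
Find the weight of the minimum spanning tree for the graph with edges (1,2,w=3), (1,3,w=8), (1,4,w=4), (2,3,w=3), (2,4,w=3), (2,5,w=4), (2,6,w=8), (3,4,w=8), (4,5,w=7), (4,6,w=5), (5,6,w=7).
18 (MST edges: (1,2,w=3), (2,3,w=3), (2,4,w=3), (2,5,w=4), (4,6,w=5); sum of weights 3 + 3 + 3 + 4 + 5 = 18)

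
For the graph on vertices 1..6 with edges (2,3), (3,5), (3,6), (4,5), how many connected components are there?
2 (components: {1}, {2, 3, 4, 5, 6})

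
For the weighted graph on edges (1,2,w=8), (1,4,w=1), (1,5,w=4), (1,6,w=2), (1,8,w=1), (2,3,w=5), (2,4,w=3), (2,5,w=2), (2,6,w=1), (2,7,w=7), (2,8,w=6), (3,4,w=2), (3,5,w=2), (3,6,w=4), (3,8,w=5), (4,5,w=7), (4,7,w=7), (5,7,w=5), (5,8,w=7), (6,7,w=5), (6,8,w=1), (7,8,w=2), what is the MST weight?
10 (MST edges: (1,4,w=1), (1,8,w=1), (2,5,w=2), (2,6,w=1), (3,4,w=2), (6,8,w=1), (7,8,w=2); sum of weights 1 + 1 + 2 + 1 + 2 + 1 + 2 = 10)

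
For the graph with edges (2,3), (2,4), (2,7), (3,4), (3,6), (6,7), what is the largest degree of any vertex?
3 (attained at vertices 2, 3)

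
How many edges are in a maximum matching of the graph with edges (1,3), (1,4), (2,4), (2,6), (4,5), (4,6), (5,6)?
3 (matching: (1,3), (2,6), (4,5); upper bound floor(n/2) = floor(6/2) = 3)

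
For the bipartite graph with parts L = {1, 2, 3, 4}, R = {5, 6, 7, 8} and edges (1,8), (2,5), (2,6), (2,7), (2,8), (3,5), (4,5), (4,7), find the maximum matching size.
4 (matching: (1,8), (2,6), (3,5), (4,7); upper bound min(|L|,|R|) = min(4,4) = 4)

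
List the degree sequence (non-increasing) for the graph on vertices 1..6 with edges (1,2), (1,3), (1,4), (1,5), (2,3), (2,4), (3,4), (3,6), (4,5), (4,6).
[5, 4, 4, 3, 2, 2] (degrees: deg(1)=4, deg(2)=3, deg(3)=4, deg(4)=5, deg(5)=2, deg(6)=2)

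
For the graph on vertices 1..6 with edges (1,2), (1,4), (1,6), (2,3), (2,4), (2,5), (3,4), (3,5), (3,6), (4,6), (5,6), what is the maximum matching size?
3 (matching: (1,2), (3,5), (4,6); upper bound floor(n/2) = floor(6/2) = 3)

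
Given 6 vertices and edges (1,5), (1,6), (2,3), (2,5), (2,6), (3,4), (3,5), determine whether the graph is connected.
Yes (BFS from 1 visits [1, 5, 6, 2, 3, 4] — all 6 vertices reached)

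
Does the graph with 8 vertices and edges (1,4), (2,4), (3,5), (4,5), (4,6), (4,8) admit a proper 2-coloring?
Yes. Partition: {1, 2, 5, 6, 7, 8}, {3, 4}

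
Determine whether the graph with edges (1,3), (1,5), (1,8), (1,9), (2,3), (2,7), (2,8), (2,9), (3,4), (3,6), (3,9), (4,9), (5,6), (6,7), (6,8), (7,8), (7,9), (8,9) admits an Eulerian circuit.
No (2 vertices have odd degree: {3, 8}; Eulerian circuit requires 0)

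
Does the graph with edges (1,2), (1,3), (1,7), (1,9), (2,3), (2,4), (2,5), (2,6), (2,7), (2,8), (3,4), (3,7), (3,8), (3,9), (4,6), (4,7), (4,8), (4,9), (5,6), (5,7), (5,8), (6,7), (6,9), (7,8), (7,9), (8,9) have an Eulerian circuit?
No (2 vertices have odd degree: {2, 6}; Eulerian circuit requires 0)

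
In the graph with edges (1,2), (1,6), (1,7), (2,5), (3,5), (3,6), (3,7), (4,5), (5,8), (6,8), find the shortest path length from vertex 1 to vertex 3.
2 (path: 1 -> 6 -> 3, 2 edges)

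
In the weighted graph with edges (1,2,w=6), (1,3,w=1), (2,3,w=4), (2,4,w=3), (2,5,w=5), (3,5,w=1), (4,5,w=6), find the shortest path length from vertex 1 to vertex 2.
5 (path: 1 -> 3 -> 2; weights 1 + 4 = 5)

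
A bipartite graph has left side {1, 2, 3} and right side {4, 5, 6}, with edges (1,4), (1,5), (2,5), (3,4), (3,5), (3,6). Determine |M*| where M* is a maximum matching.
3 (matching: (1,4), (2,5), (3,6); upper bound min(|L|,|R|) = min(3,3) = 3)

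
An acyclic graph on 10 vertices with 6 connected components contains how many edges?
4 (Each of the 6 component trees on V_i vertices has V_i - 1 edges; summing gives V - C = 10 - 6 = 4)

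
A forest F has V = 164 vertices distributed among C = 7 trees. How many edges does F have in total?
157 (Each of the 7 component trees on V_i vertices has V_i - 1 edges; summing gives V - C = 164 - 7 = 157)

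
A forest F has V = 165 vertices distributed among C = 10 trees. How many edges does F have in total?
155 (Each of the 10 component trees on V_i vertices has V_i - 1 edges; summing gives V - C = 165 - 10 = 155)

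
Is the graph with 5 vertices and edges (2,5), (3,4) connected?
No, it has 3 components: {1}, {2, 5}, {3, 4}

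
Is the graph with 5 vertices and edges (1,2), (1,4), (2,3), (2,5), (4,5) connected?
Yes (BFS from 1 visits [1, 2, 4, 3, 5] — all 5 vertices reached)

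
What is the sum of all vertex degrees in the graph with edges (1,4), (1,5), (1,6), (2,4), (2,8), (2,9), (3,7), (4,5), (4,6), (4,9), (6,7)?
22 (handshake: sum of degrees = 2|E| = 2 x 11 = 22)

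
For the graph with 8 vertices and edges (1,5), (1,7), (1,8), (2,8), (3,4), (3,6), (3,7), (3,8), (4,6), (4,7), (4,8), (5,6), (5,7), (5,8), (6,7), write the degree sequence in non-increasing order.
[5, 5, 4, 4, 4, 4, 3, 1] (degrees: deg(1)=3, deg(2)=1, deg(3)=4, deg(4)=4, deg(5)=4, deg(6)=4, deg(7)=5, deg(8)=5)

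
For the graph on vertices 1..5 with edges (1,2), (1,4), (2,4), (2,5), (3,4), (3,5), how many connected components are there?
1 (components: {1, 2, 3, 4, 5})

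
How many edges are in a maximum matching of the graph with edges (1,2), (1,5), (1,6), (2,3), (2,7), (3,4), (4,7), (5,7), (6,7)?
3 (matching: (1,6), (2,3), (5,7); upper bound floor(n/2) = floor(7/2) = 3)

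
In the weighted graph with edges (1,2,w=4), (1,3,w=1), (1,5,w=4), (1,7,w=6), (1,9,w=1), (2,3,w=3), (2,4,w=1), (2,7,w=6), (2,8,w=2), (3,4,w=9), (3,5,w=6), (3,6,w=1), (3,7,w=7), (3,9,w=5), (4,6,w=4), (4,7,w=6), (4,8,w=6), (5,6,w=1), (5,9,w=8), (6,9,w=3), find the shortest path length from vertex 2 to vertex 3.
3 (path: 2 -> 3; weights 3 = 3)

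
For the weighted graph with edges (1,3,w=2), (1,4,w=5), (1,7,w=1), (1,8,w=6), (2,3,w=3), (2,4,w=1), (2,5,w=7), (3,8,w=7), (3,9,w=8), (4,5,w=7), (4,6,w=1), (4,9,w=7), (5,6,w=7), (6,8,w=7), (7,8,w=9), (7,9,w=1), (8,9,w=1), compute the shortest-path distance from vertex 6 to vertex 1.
6 (path: 6 -> 4 -> 1; weights 1 + 5 = 6)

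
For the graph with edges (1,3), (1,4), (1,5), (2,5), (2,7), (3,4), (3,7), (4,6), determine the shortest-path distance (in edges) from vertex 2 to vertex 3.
2 (path: 2 -> 7 -> 3, 2 edges)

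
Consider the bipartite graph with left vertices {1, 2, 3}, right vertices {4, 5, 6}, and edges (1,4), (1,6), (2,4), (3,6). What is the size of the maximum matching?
2 (matching: (1,6), (2,4); upper bound min(|L|,|R|) = min(3,3) = 3)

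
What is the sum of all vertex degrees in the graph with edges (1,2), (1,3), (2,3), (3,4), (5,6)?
10 (handshake: sum of degrees = 2|E| = 2 x 5 = 10)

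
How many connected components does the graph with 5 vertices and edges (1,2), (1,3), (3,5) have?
2 (components: {1, 2, 3, 5}, {4})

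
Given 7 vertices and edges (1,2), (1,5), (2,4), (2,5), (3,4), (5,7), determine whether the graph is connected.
No, it has 2 components: {1, 2, 3, 4, 5, 7}, {6}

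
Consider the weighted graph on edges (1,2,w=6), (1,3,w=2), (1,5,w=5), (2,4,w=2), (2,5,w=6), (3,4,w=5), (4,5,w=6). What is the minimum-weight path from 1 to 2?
6 (path: 1 -> 2; weights 6 = 6)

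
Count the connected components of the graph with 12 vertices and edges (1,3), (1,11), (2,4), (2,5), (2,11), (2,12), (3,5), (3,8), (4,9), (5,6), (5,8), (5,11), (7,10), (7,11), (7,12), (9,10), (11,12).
1 (components: {1, 2, 3, 4, 5, 6, 7, 8, 9, 10, 11, 12})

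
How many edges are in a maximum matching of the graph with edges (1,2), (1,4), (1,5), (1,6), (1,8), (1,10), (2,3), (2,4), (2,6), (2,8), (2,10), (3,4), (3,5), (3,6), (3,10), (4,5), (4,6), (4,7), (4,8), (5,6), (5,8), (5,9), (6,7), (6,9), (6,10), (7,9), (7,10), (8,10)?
5 (matching: (1,5), (2,3), (4,7), (6,9), (8,10); upper bound floor(n/2) = floor(10/2) = 5)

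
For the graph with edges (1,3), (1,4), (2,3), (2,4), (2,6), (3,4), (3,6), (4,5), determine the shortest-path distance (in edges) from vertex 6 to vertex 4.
2 (path: 6 -> 2 -> 4, 2 edges)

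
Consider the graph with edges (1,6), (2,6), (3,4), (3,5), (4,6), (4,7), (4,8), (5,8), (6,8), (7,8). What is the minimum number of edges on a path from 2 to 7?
3 (path: 2 -> 6 -> 4 -> 7, 3 edges)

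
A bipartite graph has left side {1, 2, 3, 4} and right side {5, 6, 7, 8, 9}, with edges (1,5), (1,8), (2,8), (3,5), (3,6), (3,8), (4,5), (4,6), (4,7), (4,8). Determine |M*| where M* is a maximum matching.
4 (matching: (1,5), (2,8), (3,6), (4,7); upper bound min(|L|,|R|) = min(4,5) = 4)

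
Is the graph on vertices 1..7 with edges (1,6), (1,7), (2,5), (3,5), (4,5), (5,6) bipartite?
Yes. Partition: {1, 5}, {2, 3, 4, 6, 7}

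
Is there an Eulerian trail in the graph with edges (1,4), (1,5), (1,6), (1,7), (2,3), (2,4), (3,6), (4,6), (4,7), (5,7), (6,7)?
Yes — and in fact it has an Eulerian circuit (the graph is connected and all 7 vertices have even degree)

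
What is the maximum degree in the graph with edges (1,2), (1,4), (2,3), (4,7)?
2 (attained at vertices 1, 2, 4)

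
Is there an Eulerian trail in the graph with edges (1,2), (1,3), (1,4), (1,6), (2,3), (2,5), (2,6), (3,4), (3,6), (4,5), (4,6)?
Yes — and in fact it has an Eulerian circuit (the graph is connected and all 6 vertices have even degree)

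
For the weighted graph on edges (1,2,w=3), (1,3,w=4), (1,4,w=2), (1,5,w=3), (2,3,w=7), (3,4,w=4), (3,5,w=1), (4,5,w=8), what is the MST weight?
9 (MST edges: (1,2,w=3), (1,4,w=2), (1,5,w=3), (3,5,w=1); sum of weights 3 + 2 + 3 + 1 = 9)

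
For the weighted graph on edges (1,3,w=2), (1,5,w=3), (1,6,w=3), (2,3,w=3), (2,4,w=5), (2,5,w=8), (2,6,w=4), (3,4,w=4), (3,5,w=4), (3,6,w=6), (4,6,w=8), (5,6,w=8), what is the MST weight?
15 (MST edges: (1,3,w=2), (1,5,w=3), (1,6,w=3), (2,3,w=3), (3,4,w=4); sum of weights 2 + 3 + 3 + 3 + 4 = 15)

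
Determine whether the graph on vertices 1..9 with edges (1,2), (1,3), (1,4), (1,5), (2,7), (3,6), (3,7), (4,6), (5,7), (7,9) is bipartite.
Yes. Partition: {1, 6, 7, 8}, {2, 3, 4, 5, 9}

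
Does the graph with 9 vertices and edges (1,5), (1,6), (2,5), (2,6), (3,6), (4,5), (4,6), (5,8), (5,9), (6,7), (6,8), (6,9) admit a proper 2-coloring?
Yes. Partition: {1, 2, 3, 4, 7, 8, 9}, {5, 6}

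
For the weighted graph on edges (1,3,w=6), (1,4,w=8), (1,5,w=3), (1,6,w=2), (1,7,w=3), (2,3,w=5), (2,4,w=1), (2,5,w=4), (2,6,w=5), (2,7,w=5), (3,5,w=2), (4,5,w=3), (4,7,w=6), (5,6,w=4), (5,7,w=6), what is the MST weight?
14 (MST edges: (1,5,w=3), (1,6,w=2), (1,7,w=3), (2,4,w=1), (3,5,w=2), (4,5,w=3); sum of weights 3 + 2 + 3 + 1 + 2 + 3 = 14)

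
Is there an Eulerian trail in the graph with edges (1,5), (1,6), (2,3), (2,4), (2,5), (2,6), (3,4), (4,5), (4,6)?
Yes (the graph is connected and exactly 2 vertices have odd degree: {5, 6}; any Eulerian path must start and end at those)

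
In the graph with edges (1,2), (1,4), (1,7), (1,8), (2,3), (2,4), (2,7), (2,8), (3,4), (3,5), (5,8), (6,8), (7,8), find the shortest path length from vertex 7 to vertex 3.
2 (path: 7 -> 2 -> 3, 2 edges)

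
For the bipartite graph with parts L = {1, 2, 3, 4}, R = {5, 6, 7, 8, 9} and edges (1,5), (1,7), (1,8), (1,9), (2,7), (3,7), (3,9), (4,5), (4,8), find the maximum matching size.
4 (matching: (1,5), (2,7), (3,9), (4,8); upper bound min(|L|,|R|) = min(4,5) = 4)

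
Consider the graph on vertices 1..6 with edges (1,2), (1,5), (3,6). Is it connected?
No, it has 3 components: {1, 2, 5}, {3, 6}, {4}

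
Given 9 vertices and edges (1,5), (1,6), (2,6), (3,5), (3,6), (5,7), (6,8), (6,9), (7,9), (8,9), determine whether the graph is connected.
No, it has 2 components: {1, 2, 3, 5, 6, 7, 8, 9}, {4}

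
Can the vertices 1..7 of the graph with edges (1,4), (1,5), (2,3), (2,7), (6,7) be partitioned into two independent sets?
Yes. Partition: {1, 2, 6}, {3, 4, 5, 7}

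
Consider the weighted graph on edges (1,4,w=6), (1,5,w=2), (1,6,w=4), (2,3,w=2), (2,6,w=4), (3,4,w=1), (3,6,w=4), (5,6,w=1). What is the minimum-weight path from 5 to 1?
2 (path: 5 -> 1; weights 2 = 2)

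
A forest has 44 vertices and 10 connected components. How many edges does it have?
34 (Each of the 10 component trees on V_i vertices has V_i - 1 edges; summing gives V - C = 44 - 10 = 34)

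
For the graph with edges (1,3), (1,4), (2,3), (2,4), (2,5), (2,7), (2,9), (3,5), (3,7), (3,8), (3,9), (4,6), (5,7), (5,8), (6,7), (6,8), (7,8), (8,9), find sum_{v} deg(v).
36 (handshake: sum of degrees = 2|E| = 2 x 18 = 36)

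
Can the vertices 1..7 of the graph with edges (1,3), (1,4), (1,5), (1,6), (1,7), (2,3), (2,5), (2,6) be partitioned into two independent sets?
Yes. Partition: {1, 2}, {3, 4, 5, 6, 7}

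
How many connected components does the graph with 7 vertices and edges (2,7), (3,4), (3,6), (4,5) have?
3 (components: {1}, {2, 7}, {3, 4, 5, 6})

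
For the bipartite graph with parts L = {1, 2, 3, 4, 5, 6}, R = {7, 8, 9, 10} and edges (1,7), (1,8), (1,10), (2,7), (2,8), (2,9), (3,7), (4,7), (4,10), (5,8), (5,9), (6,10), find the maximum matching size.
4 (matching: (1,10), (2,9), (3,7), (5,8); upper bound min(|L|,|R|) = min(6,4) = 4)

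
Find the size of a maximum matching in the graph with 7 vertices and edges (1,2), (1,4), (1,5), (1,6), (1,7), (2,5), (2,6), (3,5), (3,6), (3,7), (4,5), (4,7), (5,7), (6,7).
3 (matching: (1,4), (2,5), (6,7); upper bound floor(n/2) = floor(7/2) = 3)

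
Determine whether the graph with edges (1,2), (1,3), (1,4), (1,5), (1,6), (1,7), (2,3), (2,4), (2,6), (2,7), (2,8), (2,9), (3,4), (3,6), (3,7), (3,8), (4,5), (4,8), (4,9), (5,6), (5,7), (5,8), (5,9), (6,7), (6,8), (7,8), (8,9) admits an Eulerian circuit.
No (2 vertices have odd degree: {2, 8}; Eulerian circuit requires 0)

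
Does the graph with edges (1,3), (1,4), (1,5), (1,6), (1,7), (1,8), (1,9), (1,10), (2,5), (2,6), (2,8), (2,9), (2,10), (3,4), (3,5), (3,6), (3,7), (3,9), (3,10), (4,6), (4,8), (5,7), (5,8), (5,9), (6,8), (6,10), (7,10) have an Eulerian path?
No (4 vertices have odd degree: {2, 3, 8, 10}; Eulerian path requires 0 or 2)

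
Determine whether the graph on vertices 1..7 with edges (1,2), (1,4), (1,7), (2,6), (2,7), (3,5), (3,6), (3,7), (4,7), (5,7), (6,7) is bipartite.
No (odd cycle of length 3: 4 -> 1 -> 7 -> 4)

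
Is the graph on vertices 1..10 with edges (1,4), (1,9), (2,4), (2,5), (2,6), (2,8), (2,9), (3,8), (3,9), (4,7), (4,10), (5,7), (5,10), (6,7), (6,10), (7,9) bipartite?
Yes. Partition: {1, 2, 3, 7, 10}, {4, 5, 6, 8, 9}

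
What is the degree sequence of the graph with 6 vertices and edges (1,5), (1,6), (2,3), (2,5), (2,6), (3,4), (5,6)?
[3, 3, 3, 2, 2, 1] (degrees: deg(1)=2, deg(2)=3, deg(3)=2, deg(4)=1, deg(5)=3, deg(6)=3)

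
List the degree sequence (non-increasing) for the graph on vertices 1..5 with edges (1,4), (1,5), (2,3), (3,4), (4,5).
[3, 2, 2, 2, 1] (degrees: deg(1)=2, deg(2)=1, deg(3)=2, deg(4)=3, deg(5)=2)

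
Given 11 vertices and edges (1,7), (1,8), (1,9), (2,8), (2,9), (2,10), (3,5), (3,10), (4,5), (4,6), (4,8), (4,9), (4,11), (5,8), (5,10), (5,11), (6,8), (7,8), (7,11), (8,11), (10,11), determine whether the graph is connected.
Yes (BFS from 1 visits [1, 7, 8, 9, 11, 2, 4, 5, 6, 10, 3] — all 11 vertices reached)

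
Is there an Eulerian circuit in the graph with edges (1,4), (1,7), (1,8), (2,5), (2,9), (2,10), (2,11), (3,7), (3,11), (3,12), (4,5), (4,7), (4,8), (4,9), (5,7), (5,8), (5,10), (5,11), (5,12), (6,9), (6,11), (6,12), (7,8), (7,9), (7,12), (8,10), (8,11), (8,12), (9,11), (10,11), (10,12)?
No (10 vertices have odd degree: {1, 3, 4, 5, 6, 7, 8, 9, 10, 11}; Eulerian circuit requires 0)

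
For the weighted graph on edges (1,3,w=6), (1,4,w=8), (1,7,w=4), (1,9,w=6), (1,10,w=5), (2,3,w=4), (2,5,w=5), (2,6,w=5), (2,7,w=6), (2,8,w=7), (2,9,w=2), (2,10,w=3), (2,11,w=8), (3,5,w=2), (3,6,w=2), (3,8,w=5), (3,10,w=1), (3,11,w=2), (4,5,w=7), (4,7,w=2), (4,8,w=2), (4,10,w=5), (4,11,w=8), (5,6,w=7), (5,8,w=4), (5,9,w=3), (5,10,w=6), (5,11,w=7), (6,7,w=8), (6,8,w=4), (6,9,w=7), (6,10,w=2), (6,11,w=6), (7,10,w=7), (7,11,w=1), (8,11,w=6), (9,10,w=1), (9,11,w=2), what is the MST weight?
19 (MST edges: (1,7,w=4), (2,9,w=2), (3,5,w=2), (3,6,w=2), (3,10,w=1), (3,11,w=2), (4,7,w=2), (4,8,w=2), (7,11,w=1), (9,10,w=1); sum of weights 4 + 2 + 2 + 2 + 1 + 2 + 2 + 2 + 1 + 1 = 19)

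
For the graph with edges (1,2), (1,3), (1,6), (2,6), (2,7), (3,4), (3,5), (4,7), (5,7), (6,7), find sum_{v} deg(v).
20 (handshake: sum of degrees = 2|E| = 2 x 10 = 20)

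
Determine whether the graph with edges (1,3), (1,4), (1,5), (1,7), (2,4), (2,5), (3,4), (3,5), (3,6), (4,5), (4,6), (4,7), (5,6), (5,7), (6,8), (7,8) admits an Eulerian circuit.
Yes (the graph is connected and all 8 vertices have even degree)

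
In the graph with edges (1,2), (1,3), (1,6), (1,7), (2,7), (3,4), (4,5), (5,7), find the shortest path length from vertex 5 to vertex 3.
2 (path: 5 -> 4 -> 3, 2 edges)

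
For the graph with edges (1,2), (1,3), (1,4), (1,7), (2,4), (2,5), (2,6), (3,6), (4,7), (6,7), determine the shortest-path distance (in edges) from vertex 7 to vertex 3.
2 (path: 7 -> 1 -> 3, 2 edges)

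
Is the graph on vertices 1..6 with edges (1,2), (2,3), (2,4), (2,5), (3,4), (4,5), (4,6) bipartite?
No (odd cycle of length 3: 3 -> 2 -> 4 -> 3)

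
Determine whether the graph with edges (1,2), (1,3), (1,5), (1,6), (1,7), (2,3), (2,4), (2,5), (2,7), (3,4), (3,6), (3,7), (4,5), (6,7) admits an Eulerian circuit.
No (6 vertices have odd degree: {1, 2, 3, 4, 5, 6}; Eulerian circuit requires 0)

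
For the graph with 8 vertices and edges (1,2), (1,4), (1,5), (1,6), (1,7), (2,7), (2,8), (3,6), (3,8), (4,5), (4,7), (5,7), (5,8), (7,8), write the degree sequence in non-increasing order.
[5, 5, 4, 4, 3, 3, 2, 2] (degrees: deg(1)=5, deg(2)=3, deg(3)=2, deg(4)=3, deg(5)=4, deg(6)=2, deg(7)=5, deg(8)=4)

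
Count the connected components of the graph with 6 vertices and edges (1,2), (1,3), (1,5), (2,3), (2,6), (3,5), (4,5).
1 (components: {1, 2, 3, 4, 5, 6})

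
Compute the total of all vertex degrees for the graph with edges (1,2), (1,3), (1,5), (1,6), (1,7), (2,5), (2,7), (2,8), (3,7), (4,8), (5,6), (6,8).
24 (handshake: sum of degrees = 2|E| = 2 x 12 = 24)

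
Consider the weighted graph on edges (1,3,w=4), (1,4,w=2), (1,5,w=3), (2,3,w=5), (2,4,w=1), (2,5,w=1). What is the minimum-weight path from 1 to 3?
4 (path: 1 -> 3; weights 4 = 4)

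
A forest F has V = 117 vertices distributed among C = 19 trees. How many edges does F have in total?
98 (Each of the 19 component trees on V_i vertices has V_i - 1 edges; summing gives V - C = 117 - 19 = 98)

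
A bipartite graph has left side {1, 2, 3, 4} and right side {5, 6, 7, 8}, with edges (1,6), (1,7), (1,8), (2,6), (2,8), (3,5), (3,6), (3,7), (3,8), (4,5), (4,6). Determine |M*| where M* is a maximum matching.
4 (matching: (1,8), (2,6), (3,7), (4,5); upper bound min(|L|,|R|) = min(4,4) = 4)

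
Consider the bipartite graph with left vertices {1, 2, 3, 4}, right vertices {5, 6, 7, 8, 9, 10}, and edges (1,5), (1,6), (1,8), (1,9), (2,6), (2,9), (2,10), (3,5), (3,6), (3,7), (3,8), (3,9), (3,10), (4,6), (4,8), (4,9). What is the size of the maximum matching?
4 (matching: (1,9), (2,10), (3,7), (4,8); upper bound min(|L|,|R|) = min(4,6) = 4)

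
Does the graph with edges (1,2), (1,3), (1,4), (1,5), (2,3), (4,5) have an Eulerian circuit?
Yes (the graph is connected and all 5 vertices have even degree)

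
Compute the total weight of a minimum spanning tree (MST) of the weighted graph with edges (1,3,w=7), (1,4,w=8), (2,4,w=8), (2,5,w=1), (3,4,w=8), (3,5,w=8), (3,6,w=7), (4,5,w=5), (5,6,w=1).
21 (MST edges: (1,3,w=7), (2,5,w=1), (3,6,w=7), (4,5,w=5), (5,6,w=1); sum of weights 7 + 1 + 7 + 5 + 1 = 21)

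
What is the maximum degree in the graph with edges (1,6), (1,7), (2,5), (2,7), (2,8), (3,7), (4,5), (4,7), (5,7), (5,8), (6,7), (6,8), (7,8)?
7 (attained at vertex 7)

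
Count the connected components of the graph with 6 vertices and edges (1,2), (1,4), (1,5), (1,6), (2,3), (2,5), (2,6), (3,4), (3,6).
1 (components: {1, 2, 3, 4, 5, 6})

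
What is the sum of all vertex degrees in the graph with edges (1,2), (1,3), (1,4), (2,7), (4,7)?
10 (handshake: sum of degrees = 2|E| = 2 x 5 = 10)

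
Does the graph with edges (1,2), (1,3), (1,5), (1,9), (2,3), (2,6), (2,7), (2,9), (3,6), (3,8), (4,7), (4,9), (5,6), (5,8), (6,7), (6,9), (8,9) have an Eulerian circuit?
No (6 vertices have odd degree: {2, 5, 6, 7, 8, 9}; Eulerian circuit requires 0)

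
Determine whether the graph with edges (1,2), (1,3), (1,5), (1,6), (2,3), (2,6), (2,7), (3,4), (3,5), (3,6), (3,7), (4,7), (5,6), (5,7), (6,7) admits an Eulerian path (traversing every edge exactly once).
Yes (the graph is connected and exactly 2 vertices have odd degree: {6, 7}; any Eulerian path must start and end at those)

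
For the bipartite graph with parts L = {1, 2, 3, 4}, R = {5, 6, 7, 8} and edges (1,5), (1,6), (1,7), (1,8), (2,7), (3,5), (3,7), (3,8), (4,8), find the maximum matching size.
4 (matching: (1,6), (2,7), (3,5), (4,8); upper bound min(|L|,|R|) = min(4,4) = 4)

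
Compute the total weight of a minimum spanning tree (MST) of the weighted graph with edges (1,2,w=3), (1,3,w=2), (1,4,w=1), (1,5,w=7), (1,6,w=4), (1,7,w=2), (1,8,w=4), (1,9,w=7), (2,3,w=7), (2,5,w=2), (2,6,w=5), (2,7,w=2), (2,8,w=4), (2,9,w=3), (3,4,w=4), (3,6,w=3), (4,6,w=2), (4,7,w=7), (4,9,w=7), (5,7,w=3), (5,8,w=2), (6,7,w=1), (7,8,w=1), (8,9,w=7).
14 (MST edges: (1,3,w=2), (1,4,w=1), (1,7,w=2), (2,5,w=2), (2,7,w=2), (2,9,w=3), (6,7,w=1), (7,8,w=1); sum of weights 2 + 1 + 2 + 2 + 2 + 3 + 1 + 1 = 14)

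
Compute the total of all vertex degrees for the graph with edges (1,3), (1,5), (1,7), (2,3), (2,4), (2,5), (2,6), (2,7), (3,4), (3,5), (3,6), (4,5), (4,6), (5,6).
28 (handshake: sum of degrees = 2|E| = 2 x 14 = 28)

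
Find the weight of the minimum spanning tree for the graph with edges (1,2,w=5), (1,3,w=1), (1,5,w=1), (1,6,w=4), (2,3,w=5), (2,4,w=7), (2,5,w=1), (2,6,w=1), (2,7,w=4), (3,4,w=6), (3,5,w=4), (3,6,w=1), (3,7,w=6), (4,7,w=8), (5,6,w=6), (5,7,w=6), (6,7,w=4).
14 (MST edges: (1,3,w=1), (1,5,w=1), (2,5,w=1), (2,6,w=1), (2,7,w=4), (3,4,w=6); sum of weights 1 + 1 + 1 + 1 + 4 + 6 = 14)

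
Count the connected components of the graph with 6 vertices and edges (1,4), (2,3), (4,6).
3 (components: {1, 4, 6}, {2, 3}, {5})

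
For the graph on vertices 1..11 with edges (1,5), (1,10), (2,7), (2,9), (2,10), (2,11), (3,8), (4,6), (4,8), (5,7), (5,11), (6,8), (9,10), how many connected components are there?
2 (components: {1, 2, 5, 7, 9, 10, 11}, {3, 4, 6, 8})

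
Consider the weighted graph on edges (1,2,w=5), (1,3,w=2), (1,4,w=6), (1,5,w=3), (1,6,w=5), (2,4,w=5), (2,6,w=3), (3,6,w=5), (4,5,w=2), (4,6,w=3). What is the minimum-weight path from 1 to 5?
3 (path: 1 -> 5; weights 3 = 3)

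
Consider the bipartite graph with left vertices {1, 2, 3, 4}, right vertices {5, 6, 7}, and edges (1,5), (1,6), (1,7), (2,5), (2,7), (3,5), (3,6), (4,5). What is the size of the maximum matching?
3 (matching: (1,7), (2,5), (3,6); upper bound min(|L|,|R|) = min(4,3) = 3)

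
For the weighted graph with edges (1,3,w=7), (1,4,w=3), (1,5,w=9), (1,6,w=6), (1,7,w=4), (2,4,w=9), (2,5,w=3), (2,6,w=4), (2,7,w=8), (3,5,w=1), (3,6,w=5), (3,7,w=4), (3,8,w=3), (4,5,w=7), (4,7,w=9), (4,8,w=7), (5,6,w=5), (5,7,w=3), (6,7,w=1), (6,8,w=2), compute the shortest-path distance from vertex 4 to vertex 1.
3 (path: 4 -> 1; weights 3 = 3)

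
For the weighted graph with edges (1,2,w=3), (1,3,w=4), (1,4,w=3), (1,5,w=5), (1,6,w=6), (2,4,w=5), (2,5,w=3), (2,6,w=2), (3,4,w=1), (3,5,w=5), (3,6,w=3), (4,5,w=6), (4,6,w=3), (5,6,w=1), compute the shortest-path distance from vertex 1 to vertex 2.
3 (path: 1 -> 2; weights 3 = 3)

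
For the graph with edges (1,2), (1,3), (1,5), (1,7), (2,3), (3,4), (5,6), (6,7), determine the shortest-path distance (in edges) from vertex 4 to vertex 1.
2 (path: 4 -> 3 -> 1, 2 edges)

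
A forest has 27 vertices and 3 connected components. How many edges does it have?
24 (Each of the 3 component trees on V_i vertices has V_i - 1 edges; summing gives V - C = 27 - 3 = 24)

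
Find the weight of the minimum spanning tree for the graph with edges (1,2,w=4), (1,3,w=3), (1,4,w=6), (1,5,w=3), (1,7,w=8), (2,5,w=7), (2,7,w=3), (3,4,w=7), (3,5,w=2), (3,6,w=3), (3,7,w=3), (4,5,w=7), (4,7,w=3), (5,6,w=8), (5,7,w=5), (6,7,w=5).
17 (MST edges: (1,3,w=3), (2,7,w=3), (3,5,w=2), (3,6,w=3), (3,7,w=3), (4,7,w=3); sum of weights 3 + 3 + 2 + 3 + 3 + 3 = 17)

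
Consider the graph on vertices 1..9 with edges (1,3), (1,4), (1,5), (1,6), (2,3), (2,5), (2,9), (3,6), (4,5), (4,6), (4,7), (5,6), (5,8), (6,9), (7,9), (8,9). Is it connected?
Yes (BFS from 1 visits [1, 3, 4, 5, 6, 2, 7, 8, 9] — all 9 vertices reached)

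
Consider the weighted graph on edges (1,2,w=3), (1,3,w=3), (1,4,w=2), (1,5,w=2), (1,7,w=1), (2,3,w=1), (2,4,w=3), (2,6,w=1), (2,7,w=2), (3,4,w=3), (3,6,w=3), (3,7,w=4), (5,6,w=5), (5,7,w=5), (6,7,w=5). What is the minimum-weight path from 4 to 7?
3 (path: 4 -> 1 -> 7; weights 2 + 1 = 3)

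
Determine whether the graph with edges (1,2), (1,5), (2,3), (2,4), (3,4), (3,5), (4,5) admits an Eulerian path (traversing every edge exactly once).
No (4 vertices have odd degree: {2, 3, 4, 5}; Eulerian path requires 0 or 2)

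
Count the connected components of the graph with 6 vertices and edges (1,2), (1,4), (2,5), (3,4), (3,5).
2 (components: {1, 2, 3, 4, 5}, {6})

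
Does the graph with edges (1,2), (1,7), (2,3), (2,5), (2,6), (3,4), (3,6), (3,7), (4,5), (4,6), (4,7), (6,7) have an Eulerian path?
Yes — and in fact it has an Eulerian circuit (the graph is connected and all 7 vertices have even degree)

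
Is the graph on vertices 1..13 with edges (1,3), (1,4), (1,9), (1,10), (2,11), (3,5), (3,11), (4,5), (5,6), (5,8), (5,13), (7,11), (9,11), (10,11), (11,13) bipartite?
Yes. Partition: {1, 5, 11, 12}, {2, 3, 4, 6, 7, 8, 9, 10, 13}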